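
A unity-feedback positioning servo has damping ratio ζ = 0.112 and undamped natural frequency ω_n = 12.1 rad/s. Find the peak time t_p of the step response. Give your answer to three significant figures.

The damped frequency is ω_d = ω_n√(1−ζ²) = 12.1·√(1−0.0125) = 12.0 rad/s.
Peak time t_p = π/ω_d = π/12.0 = 0.261 s.

t_p ≈ 0.261 s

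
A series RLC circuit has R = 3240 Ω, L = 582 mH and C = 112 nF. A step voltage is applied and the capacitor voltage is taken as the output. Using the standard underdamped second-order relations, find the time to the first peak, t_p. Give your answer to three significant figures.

For a series RLC circuit (capacitor voltage as output), ω_n = 1/√(LC) = 1/√(582 mH · 112 nF) = 3920 rad/s.
ζ = (R/2)·√(C/L) = (3240/2)·√(112 nF/582 mH) = 0.711.
The damped frequency ω_d = ω_n√(1−ζ²) = 2760 rad/s. t_p = π/ω_d = 0.00114 s.

t_p ≈ 0.00114 s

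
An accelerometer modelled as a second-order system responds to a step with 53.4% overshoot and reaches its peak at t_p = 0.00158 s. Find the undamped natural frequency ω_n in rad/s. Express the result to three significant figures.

ω_n ≈ 2030 rad/s

From the overshoot, ζ = −ln(OS)/√(π²+ln²(OS)) = 0.196.
From t_p = π/ω_d, ω_d = π/0.00158 = 1990 rad/s, so ω_n = ω_d/√(1−ζ²) = 2030 rad/s.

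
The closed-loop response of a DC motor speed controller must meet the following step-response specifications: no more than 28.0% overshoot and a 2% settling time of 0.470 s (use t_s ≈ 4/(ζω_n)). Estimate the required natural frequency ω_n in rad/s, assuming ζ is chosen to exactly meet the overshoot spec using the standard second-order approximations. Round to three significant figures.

ω_n ≈ 22.7 rad/s

From %OS = 100·exp(−πζ/√(1−ζ²)), invert to get ζ = −ln(OS)/√(π² + ln²(OS)) with OS = 0.280.
−ln 0.280 = 1.273, so ζ = 1.273/√(π² + 1.620) = 0.376.
Then ω_n = 4/(ζ t_s) = 4/(0.376 × 0.470) = 22.7 rad/s.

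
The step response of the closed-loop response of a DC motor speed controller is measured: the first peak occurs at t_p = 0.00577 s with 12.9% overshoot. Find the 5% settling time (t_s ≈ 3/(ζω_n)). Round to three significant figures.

From the overshoot, ζ = −ln(OS)/√(π²+ln²(OS)) = 0.546.
t_p = π/ω_d ⇒ ω_d = 544 rad/s; then ω_n = ω_d/√(1−ζ²) = 650 rad/s.
t_s ≈ 3/(ζω_n) = 3/(0.546·650) = 0.00845 s.

t_s ≈ 0.00845 s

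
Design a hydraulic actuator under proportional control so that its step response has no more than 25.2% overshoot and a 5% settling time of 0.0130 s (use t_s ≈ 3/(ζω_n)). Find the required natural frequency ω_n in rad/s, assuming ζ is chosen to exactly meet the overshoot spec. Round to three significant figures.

ζ = −ln(OS)/√(π² + (ln OS)²). With OS = 0.252, ln OS = −1.378 and ζ = 1.378/3.431 = 0.402.
Then ω_n = 3/(ζ t_s) = 3/(0.402 × 0.0130) = 574 rad/s.

ω_n ≈ 574 rad/s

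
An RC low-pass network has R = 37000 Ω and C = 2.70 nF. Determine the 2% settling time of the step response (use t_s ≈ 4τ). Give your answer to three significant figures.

τ = RC = 37000 × 2.70 nF = 0.0000999 s.
t_s ≈ 4τ = 0.000400 s.

t_s ≈ 0.000400 s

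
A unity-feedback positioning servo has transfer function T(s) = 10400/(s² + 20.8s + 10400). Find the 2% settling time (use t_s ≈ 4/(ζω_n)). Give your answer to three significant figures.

Comparing the denominator to s² + 2ζω_n s + ω_n²: ω_n = √10400 = 102 rad/s, and 2ζω_n = 20.8 so ζ = 20.8/(2·102) = 0.102.
t_s ≈ 4/(ζω_n) = 4/(0.102·102) = 0.385 s.

t_s ≈ 0.385 s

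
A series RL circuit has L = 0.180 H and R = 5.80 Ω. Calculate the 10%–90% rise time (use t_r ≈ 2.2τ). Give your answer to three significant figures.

t_r ≈ 0.0683 s

τ = L/R = 0.180/5.80 = 0.0310 s.
t_r ≈ 2.2τ = 0.0683 s.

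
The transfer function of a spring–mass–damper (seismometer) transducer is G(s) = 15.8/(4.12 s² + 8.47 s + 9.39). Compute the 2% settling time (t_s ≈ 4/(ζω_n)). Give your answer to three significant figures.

Dividing through by 4.12: denominator becomes s² + 2.056 s + 2.279.
So ω_n = √2.279 = 1.51 rad/s and ζ = 2.056/(2·1.51) = 0.681.
t_s ≈ 4/(ζω_n) = 3.89 s.

t_s ≈ 3.89 s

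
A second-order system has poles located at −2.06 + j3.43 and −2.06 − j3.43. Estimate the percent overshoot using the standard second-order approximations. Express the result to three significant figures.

The poles are at −σ ± jω_d with σ = 2.06 and ω_d = 3.43, so ω_n = √(σ²+ω_d²) = 4.00 rad/s and ζ = σ/ω_n = 0.515.
Overshoot: exp(−π·0.515/√(1−0.515²)) = 0.152, i.e. 15.2%.

%OS ≈ 15.2%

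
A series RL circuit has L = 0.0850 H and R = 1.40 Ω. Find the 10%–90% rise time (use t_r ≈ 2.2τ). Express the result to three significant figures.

τ = L/R = 0.0850/1.40 = 0.0607 s.
t_r ≈ 2.2τ = 0.134 s.

t_r ≈ 0.134 s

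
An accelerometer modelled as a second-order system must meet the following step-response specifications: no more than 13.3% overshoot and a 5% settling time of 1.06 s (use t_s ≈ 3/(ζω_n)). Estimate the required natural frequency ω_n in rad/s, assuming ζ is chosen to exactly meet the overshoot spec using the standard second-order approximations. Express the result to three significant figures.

ω_n ≈ 5.24 rad/s

ζ = −ln(OS)/√(π² + (ln OS)²). With OS = 0.133, ln OS = −2.017 and ζ = 2.017/3.734 = 0.540.
From t_s ≈ 3/(ζω_n): ω_n = 3/(ζ·t_s) = 3/(0.540·1.06) = 5.24 rad/s.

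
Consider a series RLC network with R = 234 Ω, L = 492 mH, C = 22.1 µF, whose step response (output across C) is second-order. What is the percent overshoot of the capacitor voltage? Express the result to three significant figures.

For a series RLC circuit (capacitor voltage as output), ω_n = 1/√(LC) = 1/√(492 mH · 22.1 µF) = 303 rad/s.
ζ = (R/2)·√(C/L) = (234/2)·√(22.1 µF/492 mH) = 0.784.
Overshoot: exp(−π·0.784/√(1−0.784²)) = 0.0189, i.e. 1.89%.

%OS ≈ 1.89%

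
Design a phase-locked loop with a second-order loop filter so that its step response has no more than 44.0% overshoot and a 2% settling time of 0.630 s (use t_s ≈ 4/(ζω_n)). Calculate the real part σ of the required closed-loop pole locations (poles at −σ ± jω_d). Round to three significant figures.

σ ≈ 6.35

The settling-time spec alone fixes σ = ζω_n = 4/t_s = 4/0.630 = 6.35.
(Overshoot then fixes ζ = 0.253 and hence ω_d = σ·√(1−ζ²)/ζ = 24.3 rad/s.)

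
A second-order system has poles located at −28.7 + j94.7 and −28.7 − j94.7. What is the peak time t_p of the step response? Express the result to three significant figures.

t_p = π/ω_d with ω_d = 94.7 (the imaginary part), so t_p = 0.0332 s.

t_p ≈ 0.0332 s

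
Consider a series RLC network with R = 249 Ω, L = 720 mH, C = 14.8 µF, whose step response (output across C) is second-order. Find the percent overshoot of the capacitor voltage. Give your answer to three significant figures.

For a series RLC circuit (capacitor voltage as output), ω_n = 1/√(LC) = 1/√(720 mH · 14.8 µF) = 306 rad/s.
ζ = (R/2)·√(C/L) = (249/2)·√(14.8 µF/720 mH) = 0.564.
%OS = 100·exp(−πζ/√(1−ζ²)) = 11.7%.

%OS ≈ 11.7%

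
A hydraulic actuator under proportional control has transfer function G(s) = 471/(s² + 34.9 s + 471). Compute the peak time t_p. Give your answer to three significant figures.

t_p ≈ 0.243 s

Matching coefficients with s² + 2ζω_n s + ω_n² gives ω_n² = 471 ⇒ ω_n = 21.7 rad/s, and ζ = 34.9/(2ω_n) = 0.804.
ω_d = ω_n√(1−ζ²) = 12.9 rad/s. Then t_p = π/ω_d = 0.243 s.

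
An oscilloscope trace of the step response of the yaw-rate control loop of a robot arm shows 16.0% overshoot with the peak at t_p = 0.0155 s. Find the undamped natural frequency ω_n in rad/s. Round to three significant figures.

ω_n ≈ 235 rad/s

The overshoot fixes ζ = −ln(OS)/√(π²+ln²(OS)) = 0.504.
From t_p = π/ω_d, ω_d = π/0.0155 = 203 rad/s, so ω_n = ω_d/√(1−ζ²) = 235 rad/s.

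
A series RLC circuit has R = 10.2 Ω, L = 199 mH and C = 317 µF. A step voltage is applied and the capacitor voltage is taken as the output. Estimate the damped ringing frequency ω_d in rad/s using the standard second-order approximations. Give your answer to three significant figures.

For a series RLC circuit (capacitor voltage as output), ω_n = 1/√(LC) = 1/√(199 mH · 317 µF) = 126 rad/s.
ζ = (R/2)·√(C/L) = (10.2/2)·√(317 µF/199 mH) = 0.204.
ω_d = ω_n√(1−ζ²) = 123 rad/s.

ω_d ≈ 123 rad/s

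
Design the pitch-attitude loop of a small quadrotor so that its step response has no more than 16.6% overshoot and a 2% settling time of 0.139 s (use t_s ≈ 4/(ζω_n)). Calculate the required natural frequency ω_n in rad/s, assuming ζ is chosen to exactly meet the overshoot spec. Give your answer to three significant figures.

Inverting the overshoot relation: ζ = |ln 0.166|/√(π² + ln²0.166) = 0.496.
From t_s ≈ 4/(ζω_n): ω_n = 4/(ζ·t_s) = 4/(0.496·0.139) = 58.0 rad/s.

ω_n ≈ 58.0 rad/s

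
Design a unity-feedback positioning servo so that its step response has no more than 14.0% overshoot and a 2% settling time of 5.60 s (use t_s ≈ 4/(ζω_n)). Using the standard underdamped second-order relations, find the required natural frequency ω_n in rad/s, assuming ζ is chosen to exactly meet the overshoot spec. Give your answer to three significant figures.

ω_n ≈ 1.35 rad/s

Inverting the overshoot relation: ζ = |ln 0.140|/√(π² + ln²0.140) = 0.531.
Then ω_n = 4/(ζ t_s) = 4/(0.531 × 5.60) = 1.35 rad/s.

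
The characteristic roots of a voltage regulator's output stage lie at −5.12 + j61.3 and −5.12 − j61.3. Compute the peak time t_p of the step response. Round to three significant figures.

t_p ≈ 0.0512 s

t_p = π/ω_d with ω_d = 61.3 (the imaginary part), so t_p = 0.0512 s.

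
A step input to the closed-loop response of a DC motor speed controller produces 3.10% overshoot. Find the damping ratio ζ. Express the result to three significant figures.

Inverting the overshoot relation: ζ = |ln 0.0310|/√(π² + ln²0.0310) = 0.742.

ζ ≈ 0.742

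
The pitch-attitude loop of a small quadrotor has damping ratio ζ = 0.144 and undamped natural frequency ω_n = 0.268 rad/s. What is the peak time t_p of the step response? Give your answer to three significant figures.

t_p ≈ 11.8 s

The damped frequency is ω_d = ω_n√(1−ζ²) = 0.268·√(1−0.0207) = 0.265 rad/s.
Peak time t_p = π/ω_d = π/0.265 = 11.8 s.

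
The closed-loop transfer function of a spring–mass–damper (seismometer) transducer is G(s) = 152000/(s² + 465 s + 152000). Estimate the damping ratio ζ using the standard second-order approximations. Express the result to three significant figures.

Comparing the denominator to s² + 2ζω_n s + ω_n²: ω_n = √152000 = 390 rad/s, and 2ζω_n = 465 so ζ = 465/(2·390) = 0.596.

ζ ≈ 0.596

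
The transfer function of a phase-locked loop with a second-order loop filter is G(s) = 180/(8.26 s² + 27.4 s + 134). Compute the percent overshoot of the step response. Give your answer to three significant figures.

%OS ≈ 24.2%

Dividing through by 8.26: denominator becomes s² + 3.317 s + 16.22.
So ω_n = √16.22 = 4.03 rad/s and ζ = 3.317/(2·4.03) = 0.412.
Overshoot: exp(−π·0.412/√(1−0.412²)) = 0.242, i.e. 24.2%.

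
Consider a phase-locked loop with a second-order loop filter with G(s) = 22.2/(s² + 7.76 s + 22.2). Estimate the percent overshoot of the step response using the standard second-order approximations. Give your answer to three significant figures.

Comparing the denominator to s² + 2ζω_n s + ω_n²: ω_n = √22.2 = 4.71 rad/s, and 2ζω_n = 7.76 so ζ = 7.76/(2·4.71) = 0.823.
Overshoot: exp(−π·0.823/√(1−0.823²)) = 0.0105, i.e. 1.05%.

%OS ≈ 1.05%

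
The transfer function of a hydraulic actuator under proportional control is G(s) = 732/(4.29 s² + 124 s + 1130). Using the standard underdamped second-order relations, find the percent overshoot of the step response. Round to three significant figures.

%OS ≈ 0.214%

Dividing through by 4.29: denominator becomes s² + 28.90 s + 263.4.
So ω_n = √263.4 = 16.2 rad/s and ζ = 28.90/(2·16.2) = 0.890.
%OS = 100·exp(−πζ/√(1−ζ²)) = 0.214%.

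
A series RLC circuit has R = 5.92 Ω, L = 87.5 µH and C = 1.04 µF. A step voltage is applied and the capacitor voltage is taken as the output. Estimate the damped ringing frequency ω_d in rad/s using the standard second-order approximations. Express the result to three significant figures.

For a series RLC circuit (capacitor voltage as output), ω_n = 1/√(LC) = 1/√(87.5 µH · 1.04 µF) = 105000 rad/s.
ζ = (R/2)·√(C/L) = (5.92/2)·√(1.04 µF/87.5 µH) = 0.323.
ω_d = 105000·√(1 − 0.323²) = 99200 rad/s.

ω_d ≈ 99200 rad/s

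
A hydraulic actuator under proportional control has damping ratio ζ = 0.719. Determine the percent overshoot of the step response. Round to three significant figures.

For an underdamped second-order system, %OS = 100·exp(−πζ/√(1−ζ²)).
πζ/√(1−ζ²) = π·0.719/√(1−0.517) = 3.250, so %OS = 100·e^(−3.250) = 3.88%.

%OS ≈ 3.88%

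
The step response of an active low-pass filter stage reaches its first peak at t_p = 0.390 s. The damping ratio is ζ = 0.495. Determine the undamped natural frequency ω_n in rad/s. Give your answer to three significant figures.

ω_n ≈ 9.27 rad/s

Peak time t_p = π/ω_d, so ω_d = π/t_p = π/0.390 = 8.06 rad/s.
ω_n = ω_d/√(1−ζ²) = 8.06/√0.755 = 9.27 rad/s.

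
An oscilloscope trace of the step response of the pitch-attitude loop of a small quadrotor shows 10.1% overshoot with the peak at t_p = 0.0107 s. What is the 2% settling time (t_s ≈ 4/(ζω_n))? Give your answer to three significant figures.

From the overshoot, ζ = −ln(OS)/√(π²+ln²(OS)) = 0.589.
t_p = π/ω_d ⇒ ω_d = 294 rad/s; then ω_n = ω_d/√(1−ζ²) = 363 rad/s.
t_s ≈ 4/(ζω_n) = 4/(0.589·363) = 0.0187 s.

t_s ≈ 0.0187 s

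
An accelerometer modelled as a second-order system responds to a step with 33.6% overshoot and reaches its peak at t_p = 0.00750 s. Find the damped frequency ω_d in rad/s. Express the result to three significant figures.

ω_d ≈ 419 rad/s

t_p = π/ω_d, so ω_d = π/0.00750 = 419 rad/s.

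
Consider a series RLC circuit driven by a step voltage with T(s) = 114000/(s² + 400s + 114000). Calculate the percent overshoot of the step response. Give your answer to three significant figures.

Comparing the denominator to s² + 2ζω_n s + ω_n²: ω_n = √114000 = 338 rad/s, and 2ζω_n = 400 so ζ = 400/(2·338) = 0.592.
%OS = 100 e^{−πζ/√(1−ζ²)} with ζ = 0.592 gives 9.93%.

%OS ≈ 9.93%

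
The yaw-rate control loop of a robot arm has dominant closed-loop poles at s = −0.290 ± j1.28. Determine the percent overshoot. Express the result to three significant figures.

The poles are at −σ ± jω_d with σ = 0.290 and ω_d = 1.28, so ω_n = √(σ²+ω_d²) = 1.31 rad/s and ζ = σ/ω_n = 0.221.
%OS = 100 e^{−πζ/√(1−ζ²)} with ζ = 0.221 gives 49.1%.

%OS ≈ 49.1%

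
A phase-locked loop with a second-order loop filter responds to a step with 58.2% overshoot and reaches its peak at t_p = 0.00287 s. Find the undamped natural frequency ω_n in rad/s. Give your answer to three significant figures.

ω_n ≈ 1110 rad/s

The overshoot fixes ζ = −ln(OS)/√(π²+ln²(OS)) = 0.170.
From t_p = π/ω_d, ω_d = π/0.00287 = 1090 rad/s, so ω_n = ω_d/√(1−ζ²) = 1110 rad/s.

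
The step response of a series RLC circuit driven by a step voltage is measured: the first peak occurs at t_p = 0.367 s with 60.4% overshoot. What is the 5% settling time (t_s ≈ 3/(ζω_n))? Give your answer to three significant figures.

The overshoot fixes ζ = −ln(OS)/√(π²+ln²(OS)) = 0.158.
From t_p = π/ω_d, ω_d = π/0.367 = 8.56 rad/s, so ω_n = ω_d/√(1−ζ²) = 8.67 rad/s.
t_s ≈ 3/(ζω_n) = 3/(0.158·8.67) = 2.18 s.

t_s ≈ 2.18 s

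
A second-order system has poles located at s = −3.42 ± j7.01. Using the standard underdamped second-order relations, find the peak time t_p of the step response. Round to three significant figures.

t_p = π/ω_d with ω_d = 7.01 (the imaginary part), so t_p = 0.448 s.

t_p ≈ 0.448 s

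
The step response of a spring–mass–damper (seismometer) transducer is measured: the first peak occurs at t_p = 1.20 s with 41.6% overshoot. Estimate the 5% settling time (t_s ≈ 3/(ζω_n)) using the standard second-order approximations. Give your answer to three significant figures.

The overshoot fixes ζ = −ln(OS)/√(π²+ln²(OS)) = 0.269.
t_p = π/ω_d ⇒ ω_d = 2.62 rad/s; then ω_n = ω_d/√(1−ζ²) = 2.72 rad/s.
t_s ≈ 3/(ζω_n) = 3/(0.269·2.72) = 4.10 s.

t_s ≈ 4.10 s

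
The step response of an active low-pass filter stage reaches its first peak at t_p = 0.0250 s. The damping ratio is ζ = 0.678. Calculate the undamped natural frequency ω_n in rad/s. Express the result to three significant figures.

ω_n ≈ 171 rad/s

Peak time t_p = π/ω_d, so ω_d = π/t_p = π/0.0250 = 126 rad/s.
ω_n = ω_d/√(1−ζ²) = 126/√0.540 = 171 rad/s.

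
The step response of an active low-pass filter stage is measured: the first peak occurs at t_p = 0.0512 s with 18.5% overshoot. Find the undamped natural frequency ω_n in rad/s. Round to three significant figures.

ω_n ≈ 69.6 rad/s

ζ from %OS: ζ = |ln 0.185|/√(π²+ln²0.185) = 0.473.
t_p = π/ω_d ⇒ ω_d = 61.4 rad/s; then ω_n = ω_d/√(1−ζ²) = 69.6 rad/s.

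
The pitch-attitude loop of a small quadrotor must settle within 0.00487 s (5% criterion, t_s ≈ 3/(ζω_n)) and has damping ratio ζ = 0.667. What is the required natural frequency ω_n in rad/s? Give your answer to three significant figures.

Rearranging t_s ≈ 3/(ζω_n) gives ω_n = 3/(ζ·t_s) = 3/(0.667 × 0.00487) = 924 rad/s.

ω_n ≈ 924 rad/s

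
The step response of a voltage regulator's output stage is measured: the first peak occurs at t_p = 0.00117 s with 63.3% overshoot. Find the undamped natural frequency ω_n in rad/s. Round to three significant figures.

ζ from %OS: ζ = |ln 0.633|/√(π²+ln²0.633) = 0.144.
t_p = π/ω_d ⇒ ω_d = 2690 rad/s; then ω_n = ω_d/√(1−ζ²) = 2710 rad/s.

ω_n ≈ 2710 rad/s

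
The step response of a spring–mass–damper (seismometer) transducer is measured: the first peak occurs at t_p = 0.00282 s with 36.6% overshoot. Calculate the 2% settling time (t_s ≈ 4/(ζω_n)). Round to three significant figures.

The overshoot fixes ζ = −ln(OS)/√(π²+ln²(OS)) = 0.305.
From t_p = π/ω_d, ω_d = π/0.00282 = 1110 rad/s, so ω_n = ω_d/√(1−ζ²) = 1170 rad/s.
t_s ≈ 4/(ζω_n) = 4/(0.305·1170) = 0.0112 s.

t_s ≈ 0.0112 s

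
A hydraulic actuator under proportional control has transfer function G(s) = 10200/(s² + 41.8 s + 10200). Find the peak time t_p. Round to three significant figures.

Matching coefficients with s² + 2ζω_n s + ω_n² gives ω_n² = 10200 ⇒ ω_n = 101 rad/s, and ζ = 41.8/(2ω_n) = 0.207.
ω_d = ω_n√(1−ζ²) = 98.8 rad/s. Then t_p = π/ω_d = 0.0318 s.

t_p ≈ 0.0318 s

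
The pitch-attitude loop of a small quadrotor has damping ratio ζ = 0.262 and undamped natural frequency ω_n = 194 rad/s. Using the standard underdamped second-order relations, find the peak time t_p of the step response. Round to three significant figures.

The damped frequency is ω_d = ω_n√(1−ζ²) = 194·√(1−0.0686) = 187 rad/s.
Peak time t_p = π/ω_d = π/187 = 0.0168 s.

t_p ≈ 0.0168 s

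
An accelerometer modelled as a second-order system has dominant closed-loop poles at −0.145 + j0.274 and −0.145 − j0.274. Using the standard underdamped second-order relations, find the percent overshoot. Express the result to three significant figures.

|pole| = ω_n = √(0.145² + 0.274²) = 0.310 rad/s; ζ = cos θ = σ/ω_n = 0.468.
Overshoot: exp(−π·0.468/√(1−0.468²)) = 0.190, i.e. 19.0%.

%OS ≈ 19.0%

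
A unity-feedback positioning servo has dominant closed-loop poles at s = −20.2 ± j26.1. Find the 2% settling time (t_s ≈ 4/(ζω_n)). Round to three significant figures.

t_s ≈ 0.198 s

For poles at −σ ± jω_d, ζω_n = σ = 20.2, so t_s ≈ 4/σ = 0.198 s.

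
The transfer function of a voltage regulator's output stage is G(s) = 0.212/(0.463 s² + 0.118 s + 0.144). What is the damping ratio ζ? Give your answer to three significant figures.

Dividing through by 0.463: denominator becomes s² + 0.2549 s + 0.3110.
So ω_n = √0.3110 = 0.558 rad/s and ζ = 0.2549/(2·0.558) = 0.228.

ζ ≈ 0.228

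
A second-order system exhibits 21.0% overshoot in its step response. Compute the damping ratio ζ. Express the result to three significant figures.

ζ = −ln(OS)/√(π² + (ln OS)²). With OS = 0.210, ln OS = −1.561 and ζ = 1.561/3.508 = 0.445.

ζ ≈ 0.445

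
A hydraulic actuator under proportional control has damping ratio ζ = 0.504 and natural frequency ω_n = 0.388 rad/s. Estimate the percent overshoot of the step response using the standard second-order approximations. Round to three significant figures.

%OS ≈ 16.0%

For an underdamped second-order system, %OS = 100·exp(−πζ/√(1−ζ²)).
πζ/√(1−ζ²) = π·0.504/√(1−0.254) = 1.833, so %OS = 100·e^(−1.833) = 16.0%.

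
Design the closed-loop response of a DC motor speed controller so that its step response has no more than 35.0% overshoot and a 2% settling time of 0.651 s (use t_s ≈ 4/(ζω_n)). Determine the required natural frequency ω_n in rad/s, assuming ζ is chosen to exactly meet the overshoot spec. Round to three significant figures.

ω_n ≈ 19.4 rad/s

Inverting the overshoot relation: ζ = |ln 0.350|/√(π² + ln²0.350) = 0.317.
Then ω_n = 4/(ζ t_s) = 4/(0.317 × 0.651) = 19.4 rad/s.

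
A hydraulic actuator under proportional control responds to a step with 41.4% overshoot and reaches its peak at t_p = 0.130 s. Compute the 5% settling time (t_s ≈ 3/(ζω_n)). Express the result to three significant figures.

The overshoot fixes ζ = −ln(OS)/√(π²+ln²(OS)) = 0.270.
From t_p = π/ω_d, ω_d = π/0.130 = 24.2 rad/s, so ω_n = ω_d/√(1−ζ²) = 25.1 rad/s.
t_s ≈ 3/(ζω_n) = 3/(0.270·25.1) = 0.442 s.

t_s ≈ 0.442 s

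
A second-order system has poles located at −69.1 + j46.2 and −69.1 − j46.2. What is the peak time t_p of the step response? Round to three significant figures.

t_p = π/ω_d with ω_d = 46.2 (the imaginary part), so t_p = 0.0680 s.

t_p ≈ 0.0680 s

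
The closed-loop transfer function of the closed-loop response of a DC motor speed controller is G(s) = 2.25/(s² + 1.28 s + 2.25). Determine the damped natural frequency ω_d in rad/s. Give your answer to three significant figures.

ω_d ≈ 1.36 rad/s

Comparing the denominator to s² + 2ζω_n s + ω_n²: ω_n = √2.25 = 1.50 rad/s, and 2ζω_n = 1.28 so ζ = 1.28/(2·1.50) = 0.427.
ω_d = 1.50·√(1 − 0.427²) = 1.36 rad/s.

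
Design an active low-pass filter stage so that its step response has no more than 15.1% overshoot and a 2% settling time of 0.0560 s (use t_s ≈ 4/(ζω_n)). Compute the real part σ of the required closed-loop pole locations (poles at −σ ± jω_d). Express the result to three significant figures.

σ ≈ 71.4

The settling-time spec alone fixes σ = ζω_n = 4/t_s = 4/0.0560 = 71.4.
(Overshoot then fixes ζ = 0.516 and hence ω_d = σ·√(1−ζ²)/ζ = 119 rad/s.)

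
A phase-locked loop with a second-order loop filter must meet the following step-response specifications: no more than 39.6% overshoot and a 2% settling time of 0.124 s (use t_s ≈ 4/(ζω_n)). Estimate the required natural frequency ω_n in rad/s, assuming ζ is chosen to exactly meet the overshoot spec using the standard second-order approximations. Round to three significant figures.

ω_n ≈ 114 rad/s

Inverting the overshoot relation: ζ = |ln 0.396|/√(π² + ln²0.396) = 0.283.
From t_s ≈ 4/(ζω_n): ω_n = 4/(ζ·t_s) = 4/(0.283·0.124) = 114 rad/s.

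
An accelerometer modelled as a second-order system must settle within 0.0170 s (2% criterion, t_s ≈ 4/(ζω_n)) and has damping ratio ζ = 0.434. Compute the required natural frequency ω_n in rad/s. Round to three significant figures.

Rearranging t_s ≈ 4/(ζω_n) gives ω_n = 4/(ζ·t_s) = 4/(0.434 × 0.0170) = 542 rad/s.

ω_n ≈ 542 rad/s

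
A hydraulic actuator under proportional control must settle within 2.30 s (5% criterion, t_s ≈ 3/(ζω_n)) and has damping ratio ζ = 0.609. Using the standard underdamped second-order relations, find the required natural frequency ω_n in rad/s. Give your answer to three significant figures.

Rearranging t_s ≈ 3/(ζω_n) gives ω_n = 3/(ζ·t_s) = 3/(0.609 × 2.30) = 2.14 rad/s.

ω_n ≈ 2.14 rad/s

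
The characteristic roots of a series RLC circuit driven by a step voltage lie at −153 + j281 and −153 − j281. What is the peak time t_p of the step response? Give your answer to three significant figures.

t_p = π/ω_d with ω_d = 281 (the imaginary part), so t_p = 0.0112 s.

t_p ≈ 0.0112 s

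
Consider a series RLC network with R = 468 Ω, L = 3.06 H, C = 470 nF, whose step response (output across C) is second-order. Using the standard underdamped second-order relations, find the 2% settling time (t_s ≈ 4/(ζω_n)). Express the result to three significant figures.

For a series RLC circuit (capacitor voltage as output), ω_n = 1/√(LC) = 1/√(3.06 H · 470 nF) = 834 rad/s.
ζ = (R/2)·√(C/L) = (468/2)·√(470 nF/3.06 H) = 0.0917.
t_s ≈ 4/(ζω_n) = 0.0523 s.

t_s ≈ 0.0523 s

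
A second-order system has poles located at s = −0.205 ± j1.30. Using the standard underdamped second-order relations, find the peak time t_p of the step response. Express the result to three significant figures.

t_p = π/ω_d with ω_d = 1.30 (the imaginary part), so t_p = 2.42 s.

t_p ≈ 2.42 s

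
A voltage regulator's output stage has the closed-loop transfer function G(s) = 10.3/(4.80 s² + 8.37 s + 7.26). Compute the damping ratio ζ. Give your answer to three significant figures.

ζ ≈ 0.709

Dividing through by 4.80: denominator becomes s² + 1.744 s + 1.512.
So ω_n = √1.512 = 1.23 rad/s and ζ = 1.744/(2·1.23) = 0.709.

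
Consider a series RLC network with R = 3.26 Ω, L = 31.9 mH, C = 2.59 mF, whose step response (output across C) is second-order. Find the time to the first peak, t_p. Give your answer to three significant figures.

t_p ≈ 0.0322 s

For a series RLC circuit (capacitor voltage as output), ω_n = 1/√(LC) = 1/√(31.9 mH · 2.59 mF) = 110 rad/s.
ζ = (R/2)·√(C/L) = (3.26/2)·√(2.59 mF/31.9 mH) = 0.464.
ω_d = 110·√(1 − 0.464²) = 97.4 rad/s. t_p = π/ω_d = 0.0322 s.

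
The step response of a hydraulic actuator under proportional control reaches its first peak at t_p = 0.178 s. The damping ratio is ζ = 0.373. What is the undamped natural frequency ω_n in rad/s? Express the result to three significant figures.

ω_n ≈ 19.0 rad/s

Peak time t_p = π/ω_d, so ω_d = π/t_p = π/0.178 = 17.6 rad/s.
ω_n = ω_d/√(1−ζ²) = 17.6/√0.861 = 19.0 rad/s.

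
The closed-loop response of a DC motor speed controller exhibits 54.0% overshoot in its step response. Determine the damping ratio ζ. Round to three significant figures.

Inverting the overshoot relation: ζ = |ln 0.540|/√(π² + ln²0.540) = 0.192.

ζ ≈ 0.192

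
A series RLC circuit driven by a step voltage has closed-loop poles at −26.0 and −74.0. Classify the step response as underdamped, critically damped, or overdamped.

overdamped

Since the poles are distinct, negative and real, the response is overdamped.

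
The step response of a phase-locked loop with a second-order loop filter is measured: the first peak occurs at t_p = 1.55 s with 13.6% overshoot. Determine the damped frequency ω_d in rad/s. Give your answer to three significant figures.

t_p = π/ω_d, so ω_d = π/1.55 = 2.03 rad/s.

ω_d ≈ 2.03 rad/s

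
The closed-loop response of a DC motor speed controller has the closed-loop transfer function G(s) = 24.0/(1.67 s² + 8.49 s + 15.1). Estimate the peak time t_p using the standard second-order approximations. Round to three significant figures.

Dividing through by 1.67: denominator becomes s² + 5.084 s + 9.042.
So ω_n = √9.042 = 3.01 rad/s and ζ = 5.084/(2·3.01) = 0.845.
The damped frequency ω_d = ω_n√(1−ζ²) = 1.61 rad/s. t_p = π/ω_d = 1.96 s.

t_p ≈ 1.96 s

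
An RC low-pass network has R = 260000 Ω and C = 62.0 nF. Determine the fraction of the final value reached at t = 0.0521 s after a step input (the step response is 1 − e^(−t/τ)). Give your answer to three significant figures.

τ = RC = 260000 × 62.0 nF = 0.0161 s.
y(t)/y_∞ = 1 − e^(−t/τ) = 1 − e^(−0.0521/0.0161) = 1 − e^(−3.23) = 0.961.

y/y_∞ ≈ 0.961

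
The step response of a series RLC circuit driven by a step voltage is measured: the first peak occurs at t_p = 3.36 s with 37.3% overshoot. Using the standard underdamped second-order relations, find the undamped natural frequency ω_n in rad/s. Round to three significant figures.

From the overshoot, ζ = −ln(OS)/√(π²+ln²(OS)) = 0.300.
From t_p = π/ω_d, ω_d = π/3.36 = 0.935 rad/s, so ω_n = ω_d/√(1−ζ²) = 0.980 rad/s.

ω_n ≈ 0.980 rad/s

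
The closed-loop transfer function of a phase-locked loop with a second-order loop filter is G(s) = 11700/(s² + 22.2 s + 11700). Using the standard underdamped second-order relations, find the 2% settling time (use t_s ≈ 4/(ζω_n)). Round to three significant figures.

t_s ≈ 0.360 s

Comparing the denominator to s² + 2ζω_n s + ω_n²: ω_n = √11700 = 108 rad/s, and 2ζω_n = 22.2 so ζ = 22.2/(2·108) = 0.103.
t_s ≈ 4/(ζω_n) = 4/(0.103·108) = 0.360 s.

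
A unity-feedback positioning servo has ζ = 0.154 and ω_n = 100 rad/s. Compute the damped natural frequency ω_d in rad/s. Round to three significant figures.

ω_d ≈ 98.8 rad/s

ω_d = ω_n√(1−ζ²) = 100·√0.976 = 98.8 rad/s.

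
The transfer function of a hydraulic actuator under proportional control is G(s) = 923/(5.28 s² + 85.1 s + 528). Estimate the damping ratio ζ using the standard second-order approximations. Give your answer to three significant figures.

Dividing through by 5.28: denominator becomes s² + 16.12 s + 100.0.
So ω_n = √100.0 = 10.0 rad/s and ζ = 16.12/(2·10.0) = 0.806.

ζ ≈ 0.806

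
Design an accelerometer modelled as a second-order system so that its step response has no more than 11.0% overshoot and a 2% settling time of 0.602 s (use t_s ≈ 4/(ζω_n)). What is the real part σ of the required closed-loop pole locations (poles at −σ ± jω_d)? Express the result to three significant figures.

σ ≈ 6.64

The settling-time spec alone fixes σ = ζω_n = 4/t_s = 4/0.602 = 6.64.
(Overshoot then fixes ζ = 0.575 and hence ω_d = σ·√(1−ζ²)/ζ = 9.46 rad/s.)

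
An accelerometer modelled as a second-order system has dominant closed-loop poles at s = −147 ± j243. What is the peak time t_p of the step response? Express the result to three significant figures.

t_p ≈ 0.0129 s

t_p = π/ω_d with ω_d = 243 (the imaginary part), so t_p = 0.0129 s.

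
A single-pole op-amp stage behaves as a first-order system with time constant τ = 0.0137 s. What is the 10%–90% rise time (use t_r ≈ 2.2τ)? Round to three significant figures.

t_r ≈ 0.0301 s

t_r ≈ 2.2τ = 0.0301 s.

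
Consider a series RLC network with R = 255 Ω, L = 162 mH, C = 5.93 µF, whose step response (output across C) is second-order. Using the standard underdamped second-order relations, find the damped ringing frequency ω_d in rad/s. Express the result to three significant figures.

ω_d ≈ 649 rad/s

For a series RLC circuit (capacitor voltage as output), ω_n = 1/√(LC) = 1/√(162 mH · 5.93 µF) = 1020 rad/s.
ζ = (R/2)·√(C/L) = (255/2)·√(5.93 µF/162 mH) = 0.771.
ω_d = ω_n√(1−ζ²) = 649 rad/s.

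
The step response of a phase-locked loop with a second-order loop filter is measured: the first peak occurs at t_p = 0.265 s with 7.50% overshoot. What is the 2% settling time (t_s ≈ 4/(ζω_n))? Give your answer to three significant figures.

t_s ≈ 0.409 s

ζ from %OS: ζ = |ln 0.0750|/√(π²+ln²0.0750) = 0.636.
From t_p = π/ω_d, ω_d = π/0.265 = 11.9 rad/s, so ω_n = ω_d/√(1−ζ²) = 15.4 rad/s.
t_s ≈ 4/(ζω_n) = 4/(0.636·15.4) = 0.409 s.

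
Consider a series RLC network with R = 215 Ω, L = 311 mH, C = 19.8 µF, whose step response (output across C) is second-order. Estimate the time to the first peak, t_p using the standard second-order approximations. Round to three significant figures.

For a series RLC circuit (capacitor voltage as output), ω_n = 1/√(LC) = 1/√(311 mH · 19.8 µF) = 403 rad/s.
ζ = (R/2)·√(C/L) = (215/2)·√(19.8 µF/311 mH) = 0.858.
ω_d = 403·√(1 − 0.858²) = 207 rad/s. t_p = π/ω_d = 0.0152 s.

t_p ≈ 0.0152 s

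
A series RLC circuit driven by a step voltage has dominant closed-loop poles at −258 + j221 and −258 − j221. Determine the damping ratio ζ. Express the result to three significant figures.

ζ ≈ 0.759

|pole| = ω_n = √(258² + 221²) = 340 rad/s; ζ = cos θ = σ/ω_n = 0.759.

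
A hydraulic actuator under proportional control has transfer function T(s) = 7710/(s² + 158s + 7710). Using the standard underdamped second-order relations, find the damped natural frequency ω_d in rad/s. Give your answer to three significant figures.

ω_n = √7710 = 87.8 rad/s; ζ = 158/(2·87.8) = 0.900.
ω_d = ω_n√(1−ζ²) = 38.3 rad/s.

ω_d ≈ 38.3 rad/s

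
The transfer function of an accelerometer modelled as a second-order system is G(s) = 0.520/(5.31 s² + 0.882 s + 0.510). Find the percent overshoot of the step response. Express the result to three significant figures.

%OS ≈ 41.7%

Dividing through by 5.31: denominator becomes s² + 0.1661 s + 0.09605.
So ω_n = √0.09605 = 0.310 rad/s and ζ = 0.1661/(2·0.310) = 0.268.
%OS = 100·exp(−πζ/√(1−ζ²)) = 41.7%.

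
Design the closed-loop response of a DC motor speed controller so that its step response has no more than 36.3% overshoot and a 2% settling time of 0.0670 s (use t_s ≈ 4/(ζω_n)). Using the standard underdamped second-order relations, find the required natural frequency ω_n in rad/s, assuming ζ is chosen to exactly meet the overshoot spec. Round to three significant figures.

ω_n ≈ 194 rad/s

ζ = −ln(OS)/√(π² + (ln OS)²). With OS = 0.363, ln OS = −1.013 and ζ = 1.013/3.301 = 0.307.
From t_s ≈ 4/(ζω_n): ω_n = 4/(ζ·t_s) = 4/(0.307·0.0670) = 194 rad/s.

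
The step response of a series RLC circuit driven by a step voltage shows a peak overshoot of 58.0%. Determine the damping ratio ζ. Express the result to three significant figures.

From %OS = 100·exp(−πζ/√(1−ζ²)), invert to get ζ = −ln(OS)/√(π² + ln²(OS)) with OS = 0.580.
−ln 0.580 = 0.5447, so ζ = 0.5447/√(π² + 0.2967) = 0.171.

ζ ≈ 0.171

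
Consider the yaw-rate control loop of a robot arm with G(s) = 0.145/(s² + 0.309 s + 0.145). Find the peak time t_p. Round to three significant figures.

t_p ≈ 9.03 s

Comparing the denominator to s² + 2ζω_n s + ω_n²: ω_n = √0.145 = 0.381 rad/s, and 2ζω_n = 0.309 so ζ = 0.309/(2·0.381) = 0.406.
The damped frequency ω_d = ω_n√(1−ζ²) = 0.348 rad/s. Then t_p = π/ω_d = 9.03 s.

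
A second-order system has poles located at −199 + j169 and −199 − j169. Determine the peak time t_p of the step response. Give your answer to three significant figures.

t_p ≈ 0.0186 s

t_p = π/ω_d with ω_d = 169 (the imaginary part), so t_p = 0.0186 s.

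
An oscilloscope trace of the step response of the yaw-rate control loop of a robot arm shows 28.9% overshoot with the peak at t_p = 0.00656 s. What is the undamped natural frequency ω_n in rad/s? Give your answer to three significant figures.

ω_n ≈ 515 rad/s

The overshoot fixes ζ = −ln(OS)/√(π²+ln²(OS)) = 0.367.
t_p = π/ω_d ⇒ ω_d = 479 rad/s; then ω_n = ω_d/√(1−ζ²) = 515 rad/s.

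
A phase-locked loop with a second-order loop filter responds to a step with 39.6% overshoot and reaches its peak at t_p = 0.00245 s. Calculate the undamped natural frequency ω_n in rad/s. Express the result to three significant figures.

ω_n ≈ 1340 rad/s

From the overshoot, ζ = −ln(OS)/√(π²+ln²(OS)) = 0.283.
t_p = π/ω_d ⇒ ω_d = 1280 rad/s; then ω_n = ω_d/√(1−ζ²) = 1340 rad/s.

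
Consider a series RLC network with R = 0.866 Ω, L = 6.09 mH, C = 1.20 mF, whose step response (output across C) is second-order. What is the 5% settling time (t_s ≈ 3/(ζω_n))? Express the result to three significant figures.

t_s ≈ 0.0422 s

For a series RLC circuit (capacitor voltage as output), ω_n = 1/√(LC) = 1/√(6.09 mH · 1.20 mF) = 370 rad/s.
ζ = (R/2)·√(C/L) = (0.866/2)·√(1.20 mF/6.09 mH) = 0.192.
t_s ≈ 3/(ζω_n) = 0.0422 s.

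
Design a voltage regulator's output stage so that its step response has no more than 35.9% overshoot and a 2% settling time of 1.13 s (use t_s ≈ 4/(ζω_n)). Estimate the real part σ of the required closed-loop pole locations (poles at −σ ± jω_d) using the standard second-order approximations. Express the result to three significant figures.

The settling-time spec alone fixes σ = ζω_n = 4/t_s = 4/1.13 = 3.54.
(Overshoot then fixes ζ = 0.310 and hence ω_d = σ·√(1−ζ²)/ζ = 10.9 rad/s.)

σ ≈ 3.54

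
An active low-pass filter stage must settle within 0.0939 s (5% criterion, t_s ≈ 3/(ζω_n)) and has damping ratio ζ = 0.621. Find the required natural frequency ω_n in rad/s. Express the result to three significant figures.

ω_n ≈ 51.4 rad/s

Rearranging t_s ≈ 3/(ζω_n) gives ω_n = 3/(ζ·t_s) = 3/(0.621 × 0.0939) = 51.4 rad/s.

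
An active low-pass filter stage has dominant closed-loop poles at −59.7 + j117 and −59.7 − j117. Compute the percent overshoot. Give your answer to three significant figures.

With σ = 59.7, ω_d = 117: ω_n = √(σ²+ω_d²) = 131 rad/s, ζ = σ/ω_n = 0.455.
Overshoot: exp(−π·0.455/√(1−0.455²)) = 0.201, i.e. 20.1%.

%OS ≈ 20.1%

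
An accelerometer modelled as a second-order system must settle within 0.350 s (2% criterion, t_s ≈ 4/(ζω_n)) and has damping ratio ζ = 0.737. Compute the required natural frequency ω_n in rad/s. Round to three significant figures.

Rearranging t_s ≈ 4/(ζω_n) gives ω_n = 4/(ζ·t_s) = 4/(0.737 × 0.350) = 15.5 rad/s.

ω_n ≈ 15.5 rad/s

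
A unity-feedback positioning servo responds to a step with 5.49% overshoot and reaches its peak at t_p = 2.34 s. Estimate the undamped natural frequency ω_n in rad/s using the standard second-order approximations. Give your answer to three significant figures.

The overshoot fixes ζ = −ln(OS)/√(π²+ln²(OS)) = 0.679.
t_p = π/ω_d ⇒ ω_d = 1.34 rad/s; then ω_n = ω_d/√(1−ζ²) = 1.83 rad/s.

ω_n ≈ 1.83 rad/s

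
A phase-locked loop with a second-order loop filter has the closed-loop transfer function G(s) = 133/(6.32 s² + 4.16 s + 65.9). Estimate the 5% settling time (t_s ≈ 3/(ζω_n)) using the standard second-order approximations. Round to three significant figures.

t_s ≈ 9.12 s

Dividing through by 6.32: denominator becomes s² + 0.6582 s + 10.43.
So ω_n = √10.43 = 3.23 rad/s and ζ = 0.6582/(2·3.23) = 0.102.
t_s ≈ 3/(ζω_n) = 9.12 s.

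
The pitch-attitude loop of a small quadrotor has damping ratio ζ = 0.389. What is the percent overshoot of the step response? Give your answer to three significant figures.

For an underdamped second-order system, %OS = 100·exp(−πζ/√(1−ζ²)).
πζ/√(1−ζ²) = π·0.389/√(1−0.151) = 1.327, so %OS = 100·e^(−1.327) = 26.5%.

%OS ≈ 26.5%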